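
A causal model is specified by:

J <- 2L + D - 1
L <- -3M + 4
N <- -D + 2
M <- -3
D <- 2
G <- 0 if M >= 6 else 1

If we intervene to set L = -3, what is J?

The intervention breaks the incoming arrows to L: L <- -3M + 4 no longer applies, and L = -3.
J = 2L + D - 1  [with L=-3, D=2]  = -5

-5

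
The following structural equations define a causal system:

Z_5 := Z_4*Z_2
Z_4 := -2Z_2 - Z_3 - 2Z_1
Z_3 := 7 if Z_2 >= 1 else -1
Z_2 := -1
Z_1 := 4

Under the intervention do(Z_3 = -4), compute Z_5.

2

do(Z_3=-4) replaces the equation Z_3 := 7 if Z_2 >= 1 else -1 with the constant Z_3 = -4.
Z_4 = -2Z_2 - Z_3 - 2Z_1  [with Z_2=-1, Z_3=-4, Z_1=4]  = -2
Z_5 = Z_4*Z_2  [with Z_4=-2, Z_2=-1]  = 2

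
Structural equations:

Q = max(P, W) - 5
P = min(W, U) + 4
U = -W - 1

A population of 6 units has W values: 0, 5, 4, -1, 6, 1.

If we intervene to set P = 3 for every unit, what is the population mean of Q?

Under do(P=3), P's equation is replaced by P=3 for every unit. Per-unit Q: -2, 0, -1, -2, 1, -2. Mean = -1.

-1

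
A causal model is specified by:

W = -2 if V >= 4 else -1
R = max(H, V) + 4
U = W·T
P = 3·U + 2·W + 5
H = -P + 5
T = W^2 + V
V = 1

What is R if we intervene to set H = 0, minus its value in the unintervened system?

-7

Intervening sets H = 0 and removes its equation (H = -P + 5).
R = max(H, V) + 4  [with H=0, V=1]  = 5
Without intervention: W = -2 if V >= 4 else -1  [with V=1]  = -1; T = W^2 + V  [with W=-1, V=1]  = 2; U = W·T  [with W=-1, T=2]  = -2; P = 3·U + 2·W + 5  [with U=-2, W=-1]  = -3; H = -P + 5  [with P=-3]  = 8; R = max(H, V) + 4  [with H=8, V=1]  = 12.
Change = 5 − 12 = -7.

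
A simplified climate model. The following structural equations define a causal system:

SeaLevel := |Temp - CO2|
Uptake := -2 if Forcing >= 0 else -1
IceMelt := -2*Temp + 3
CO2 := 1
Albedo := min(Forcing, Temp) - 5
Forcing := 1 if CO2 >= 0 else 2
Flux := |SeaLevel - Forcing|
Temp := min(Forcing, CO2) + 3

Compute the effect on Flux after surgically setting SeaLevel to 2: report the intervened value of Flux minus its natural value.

Intervening sets SeaLevel = 2 and removes its equation (SeaLevel := |Temp - CO2|).
Forcing = 1 if CO2 >= 0 else 2  [with CO2=1]  = 1
Flux = |SeaLevel - Forcing|  [with SeaLevel=2, Forcing=1]  = 1
Without intervention: Forcing = 1 if CO2 >= 0 else 2  [with CO2=1]  = 1; Temp = min(Forcing, CO2) + 3  [with Forcing=1, CO2=1]  = 4; SeaLevel = |Temp - CO2|  [with Temp=4, CO2=1]  = 3; Flux = |SeaLevel - Forcing|  [with SeaLevel=3, Forcing=1]  = 2.
Change = 1 − 2 = -1.

-1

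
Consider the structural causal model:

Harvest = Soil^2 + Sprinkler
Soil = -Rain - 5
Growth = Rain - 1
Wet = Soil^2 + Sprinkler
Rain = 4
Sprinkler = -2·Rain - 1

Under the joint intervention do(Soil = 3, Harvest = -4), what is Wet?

0

Setting Soil = 3, Harvest = -4 by intervention discards those variables' equations.
Sprinkler = -2·Rain - 1  [with Rain=4]  = -9
Wet = Soil^2 + Sprinkler  [with Soil=3, Sprinkler=-9]  = 0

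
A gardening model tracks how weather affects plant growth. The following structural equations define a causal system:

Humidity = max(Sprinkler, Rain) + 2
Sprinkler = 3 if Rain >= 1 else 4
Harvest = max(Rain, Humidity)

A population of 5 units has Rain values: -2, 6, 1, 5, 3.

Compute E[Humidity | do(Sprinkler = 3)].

Under do(Sprinkler=3), Sprinkler's equation is replaced by Sprinkler=3 for every unit. Per-unit Humidity: 5, 8, 5, 7, 5. Mean = 6.

6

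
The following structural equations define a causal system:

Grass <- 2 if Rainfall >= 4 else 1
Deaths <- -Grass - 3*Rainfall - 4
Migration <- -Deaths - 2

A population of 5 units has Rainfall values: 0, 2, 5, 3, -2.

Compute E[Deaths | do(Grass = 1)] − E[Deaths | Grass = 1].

-2.55

The intervention sets Grass=1 in all 5 units regardless of Rainfall. Recomputing Deaths per unit gives -5, -11, -20, -14, 1; average -9.8.
Conditioning on Grass=1 selects the 4 unit(s) with Rainfall ∈ {0, 2, 3, -2}. Their Deaths values: -5, -11, -14, 1. Mean = -7.25.
Difference = -9.8 − (-7.25) = -2.55.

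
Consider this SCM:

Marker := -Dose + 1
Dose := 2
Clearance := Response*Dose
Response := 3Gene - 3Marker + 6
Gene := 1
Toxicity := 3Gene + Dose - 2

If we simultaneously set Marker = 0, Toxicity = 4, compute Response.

The joint intervention fixes Marker = 0, Toxicity = 4, removing each variable's own equation.
Response = 3Gene - 3Marker + 6  [with Gene=1, Marker=0]  = 9

9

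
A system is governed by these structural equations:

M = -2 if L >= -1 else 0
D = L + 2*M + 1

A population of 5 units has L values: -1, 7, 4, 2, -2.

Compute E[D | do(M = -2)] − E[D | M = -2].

-1

Every unit gets M=-2 under the intervention. D values become -4, 4, 1, -1, -5; E[D|do(M=-2)] = -1.
Conditioning on M=-2 selects the 4 unit(s) with L ∈ {-1, 7, 4, 2}. Their D values: -4, 4, 1, -1. Mean = 0.
Difference = -1 − 0 = -1.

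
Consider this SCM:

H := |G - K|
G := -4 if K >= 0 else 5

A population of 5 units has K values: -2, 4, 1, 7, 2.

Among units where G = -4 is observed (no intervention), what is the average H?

7.5

Conditioning on G=-4 selects the 4 unit(s) with K ∈ {4, 1, 7, 2}. Their H values: 8, 5, 11, 6. Mean = 7.5.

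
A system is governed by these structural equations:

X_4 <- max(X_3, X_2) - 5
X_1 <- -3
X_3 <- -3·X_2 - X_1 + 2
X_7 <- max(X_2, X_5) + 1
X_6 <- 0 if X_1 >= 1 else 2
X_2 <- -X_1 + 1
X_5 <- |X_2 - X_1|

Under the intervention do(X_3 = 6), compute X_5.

do(X_3=6) replaces the equation X_3 <- -3·X_2 - X_1 + 2 with the constant X_3 = 6.
X_5 is not downstream of the intervention, so its value is determined by the original equations.
X_2 = -X_1 + 1  [with X_1=-3]  = 4
X_5 = |X_2 - X_1|  [with X_2=4, X_1=-3]  = 7

7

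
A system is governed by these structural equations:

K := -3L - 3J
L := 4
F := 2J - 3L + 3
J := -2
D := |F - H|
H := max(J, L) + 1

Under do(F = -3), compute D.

8

Under do(F=-3), the mechanism F := 2J - 3L + 3 is discarded; F is fixed at -3.
H = max(J, L) + 1  [with J=-2, L=4]  = 5
D = |F - H|  [with F=-3, H=5]  = 8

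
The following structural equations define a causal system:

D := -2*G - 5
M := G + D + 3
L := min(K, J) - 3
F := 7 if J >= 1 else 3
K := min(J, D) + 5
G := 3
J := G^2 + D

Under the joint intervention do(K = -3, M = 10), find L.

-6

Setting K = -3, M = 10 by intervention discards those variables' equations.
D = -2*G - 5  [with G=3]  = -11
J = G^2 + D  [with G=3, D=-11]  = -2
L = min(K, J) - 3  [with K=-3, J=-2]  = -6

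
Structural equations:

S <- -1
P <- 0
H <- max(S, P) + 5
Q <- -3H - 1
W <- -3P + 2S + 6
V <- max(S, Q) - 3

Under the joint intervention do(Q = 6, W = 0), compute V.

The joint intervention fixes Q = 6, W = 0, removing each variable's own equation.
V = max(S, Q) - 3  [with S=-1, Q=6]  = 3

3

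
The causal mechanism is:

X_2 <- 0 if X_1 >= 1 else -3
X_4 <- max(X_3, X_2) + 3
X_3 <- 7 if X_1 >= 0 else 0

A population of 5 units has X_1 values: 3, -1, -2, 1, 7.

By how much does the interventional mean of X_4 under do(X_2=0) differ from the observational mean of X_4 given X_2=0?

do(X_2=0) breaks X_2's dependence on X_1. With X_2=0 fixed, X_4 across the units is 10, 3, 3, 10, 10, mean 7.2.
Conditioning on X_2=0 selects the 3 unit(s) with X_1 ∈ {3, 1, 7}. Their X_4 values: 10, 10, 10. Mean = 10.
Difference = 7.2 − 10 = -2.8.

-2.8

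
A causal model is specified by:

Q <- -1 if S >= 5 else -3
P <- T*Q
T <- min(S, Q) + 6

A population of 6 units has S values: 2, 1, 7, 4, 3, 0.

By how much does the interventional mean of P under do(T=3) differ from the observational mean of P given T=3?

1

The intervention sets T=3 in all 6 units regardless of S. Recomputing P per unit gives -9, -9, -3, -9, -9, -9; average -8.
E[P|T=3] averages over only the 5 units with T=3 (S = 2, 1, 4, 3, 0): P = -9, -9, -9, -9, -9, mean -9.
Difference = -8 − (-9) = 1.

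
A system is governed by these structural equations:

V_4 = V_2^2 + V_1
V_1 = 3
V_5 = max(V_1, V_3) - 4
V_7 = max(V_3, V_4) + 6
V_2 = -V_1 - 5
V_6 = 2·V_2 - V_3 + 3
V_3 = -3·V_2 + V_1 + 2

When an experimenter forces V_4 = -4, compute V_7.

35

The intervention breaks the incoming arrows to V_4: V_4 = V_2^2 + V_1 no longer applies, and V_4 = -4.
V_2 = -V_1 - 5  [with V_1=3]  = -8
V_3 = -3·V_2 + V_1 + 2  [with V_2=-8, V_1=3]  = 29
V_7 = max(V_3, V_4) + 6  [with V_3=29, V_4=-4]  = 35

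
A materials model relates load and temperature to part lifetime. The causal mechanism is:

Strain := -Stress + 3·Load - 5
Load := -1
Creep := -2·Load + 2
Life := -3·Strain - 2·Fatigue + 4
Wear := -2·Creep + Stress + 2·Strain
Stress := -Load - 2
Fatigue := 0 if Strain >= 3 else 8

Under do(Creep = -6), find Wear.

Intervening sets Creep = -6 and removes its equation (Creep := -2·Load + 2).
Stress = -Load - 2  [with Load=-1]  = -1
Strain = -Stress + 3·Load - 5  [with Stress=-1, Load=-1]  = -7
Wear = -2·Creep + Stress + 2·Strain  [with Creep=-6, Stress=-1, Strain=-7]  = -3

-3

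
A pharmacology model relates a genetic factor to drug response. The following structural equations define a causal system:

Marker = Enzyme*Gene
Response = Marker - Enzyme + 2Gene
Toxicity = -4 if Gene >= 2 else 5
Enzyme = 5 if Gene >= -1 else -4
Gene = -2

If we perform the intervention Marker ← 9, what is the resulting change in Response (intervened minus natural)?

1

The intervention breaks the incoming arrows to Marker: Marker = Enzyme*Gene no longer applies, and Marker = 9.
Enzyme = 5 if Gene >= -1 else -4  [with Gene=-2]  = -4
Response = Marker - Enzyme + 2Gene  [with Marker=9, Enzyme=-4, Gene=-2]  = 9
Without intervention: Enzyme = 5 if Gene >= -1 else -4  [with Gene=-2]  = -4; Marker = Enzyme*Gene  [with Enzyme=-4, Gene=-2]  = 8; Response = Marker - Enzyme + 2Gene  [with Marker=8, Enzyme=-4, Gene=-2]  = 8.
Change = 9 − 8 = 1.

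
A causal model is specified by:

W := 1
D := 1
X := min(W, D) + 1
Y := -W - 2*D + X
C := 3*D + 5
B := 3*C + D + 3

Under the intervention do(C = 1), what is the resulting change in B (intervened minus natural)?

The intervention breaks the incoming arrows to C: C := 3*D + 5 no longer applies, and C = 1.
B = 3*C + D + 3  [with C=1, D=1]  = 7
Without intervention: C = 3*D + 5  [with D=1]  = 8; B = 3*C + D + 3  [with C=8, D=1]  = 28.
Change = 7 − 28 = -21.

-21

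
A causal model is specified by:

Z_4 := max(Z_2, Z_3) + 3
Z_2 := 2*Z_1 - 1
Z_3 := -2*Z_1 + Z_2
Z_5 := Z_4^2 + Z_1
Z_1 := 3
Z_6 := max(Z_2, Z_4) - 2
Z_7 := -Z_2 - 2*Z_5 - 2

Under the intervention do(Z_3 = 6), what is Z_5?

84

do(Z_3=6) replaces the equation Z_3 := -2*Z_1 + Z_2 with the constant Z_3 = 6.
Z_2 = 2*Z_1 - 1  [with Z_1=3]  = 5
Z_4 = max(Z_2, Z_3) + 3  [with Z_2=5, Z_3=6]  = 9
Z_5 = Z_4^2 + Z_1  [with Z_4=9, Z_1=3]  = 84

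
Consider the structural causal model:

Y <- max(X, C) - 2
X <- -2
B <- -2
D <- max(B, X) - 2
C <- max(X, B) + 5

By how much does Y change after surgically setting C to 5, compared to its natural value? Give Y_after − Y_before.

2

The intervention breaks the incoming arrows to C: C <- max(X, B) + 5 no longer applies, and C = 5.
Y = max(X, C) - 2  [with X=-2, C=5]  = 3
Without intervention: C = max(X, B) + 5  [with X=-2, B=-2]  = 3; Y = max(X, C) - 2  [with X=-2, C=3]  = 1.
Change = 3 − 1 = 2.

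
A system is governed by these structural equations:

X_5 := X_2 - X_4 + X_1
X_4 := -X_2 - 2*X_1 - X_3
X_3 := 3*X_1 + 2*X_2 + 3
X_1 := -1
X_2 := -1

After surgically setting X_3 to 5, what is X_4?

-2

The intervention breaks the incoming arrows to X_3: X_3 := 3*X_1 + 2*X_2 + 3 no longer applies, and X_3 = 5.
X_4 = -X_2 - 2*X_1 - X_3  [with X_2=-1, X_1=-1, X_3=5]  = -2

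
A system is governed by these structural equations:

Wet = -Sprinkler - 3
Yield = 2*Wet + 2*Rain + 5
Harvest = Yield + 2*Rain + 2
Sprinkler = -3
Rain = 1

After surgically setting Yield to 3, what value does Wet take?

0

Under do(Yield=3), the mechanism Yield = 2*Wet + 2*Rain + 5 is discarded; Yield is fixed at 3.
Since Wet is not a descendant of the intervened variable, it is unaffected.
Wet = -Sprinkler - 3  [with Sprinkler=-3]  = 0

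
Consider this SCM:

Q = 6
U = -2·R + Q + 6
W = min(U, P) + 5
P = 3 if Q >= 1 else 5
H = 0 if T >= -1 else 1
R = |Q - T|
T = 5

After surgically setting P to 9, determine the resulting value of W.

The intervention breaks the incoming arrows to P: P = 3 if Q >= 1 else 5 no longer applies, and P = 9.
R = |Q - T|  [with Q=6, T=5]  = 1
U = -2·R + Q + 6  [with R=1, Q=6]  = 10
W = min(U, P) + 5  [with U=10, P=9]  = 14

14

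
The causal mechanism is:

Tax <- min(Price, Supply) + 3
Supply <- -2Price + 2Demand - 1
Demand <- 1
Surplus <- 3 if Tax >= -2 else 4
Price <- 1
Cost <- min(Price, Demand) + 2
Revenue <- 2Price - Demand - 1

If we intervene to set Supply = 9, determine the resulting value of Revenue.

0

do(Supply=9) replaces the equation Supply <- -2Price + 2Demand - 1 with the constant Supply = 9.
Revenue is not downstream of the intervention, so its value is determined by the original equations.
Revenue = 2Price - Demand - 1  [with Price=1, Demand=1]  = 0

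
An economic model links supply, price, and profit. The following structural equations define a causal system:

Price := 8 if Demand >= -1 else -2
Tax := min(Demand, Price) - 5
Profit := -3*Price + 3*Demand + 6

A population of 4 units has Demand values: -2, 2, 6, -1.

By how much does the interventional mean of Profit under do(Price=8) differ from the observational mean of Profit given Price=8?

-3.25

do(Price=8) breaks Price's dependence on Demand. With Price=8 fixed, Profit across the units is -24, -12, 0, -21, mean -14.25.
Observing Price=8 restricts to units where Price's equation naturally yields 8: Demand ∈ {2, 6, -1}. In that subpopulation Profit = -12, 0, -21, mean -11.
Difference = -14.25 − (-11) = -3.25.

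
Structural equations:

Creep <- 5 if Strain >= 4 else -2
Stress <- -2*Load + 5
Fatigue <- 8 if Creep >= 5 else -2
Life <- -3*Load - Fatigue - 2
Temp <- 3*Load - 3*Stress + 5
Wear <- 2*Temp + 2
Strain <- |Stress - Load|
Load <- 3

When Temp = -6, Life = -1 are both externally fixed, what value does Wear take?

-10

The joint intervention fixes Temp = -6, Life = -1, removing each variable's own equation.
Wear = 2*Temp + 2  [with Temp=-6]  = -10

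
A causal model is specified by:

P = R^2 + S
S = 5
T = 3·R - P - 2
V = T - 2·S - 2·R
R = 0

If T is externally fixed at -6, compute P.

5

Under do(T=-6), the mechanism T = 3·R - P - 2 is discarded; T is fixed at -6.
Since P is not a descendant of the intervened variable, it is unaffected.
P = R^2 + S  [with R=0, S=5]  = 5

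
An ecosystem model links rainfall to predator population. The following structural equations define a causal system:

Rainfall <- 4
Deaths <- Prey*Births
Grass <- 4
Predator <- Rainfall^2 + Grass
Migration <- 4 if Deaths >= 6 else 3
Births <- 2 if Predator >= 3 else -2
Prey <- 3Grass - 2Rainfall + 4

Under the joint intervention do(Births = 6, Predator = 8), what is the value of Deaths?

Setting Births = 6, Predator = 8 by intervention discards those variables' equations.
Prey = 3Grass - 2Rainfall + 4  [with Grass=4, Rainfall=4]  = 8
Deaths = Prey*Births  [with Prey=8, Births=6]  = 48

48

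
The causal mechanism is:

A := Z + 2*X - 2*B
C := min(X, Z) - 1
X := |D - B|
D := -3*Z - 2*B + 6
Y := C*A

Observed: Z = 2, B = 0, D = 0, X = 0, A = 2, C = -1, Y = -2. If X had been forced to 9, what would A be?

20

Intervening sets X = 9 and removes its equation (X := |D - B|).
A = Z + 2*X - 2*B  [with Z=2, X=9, B=0]  = 20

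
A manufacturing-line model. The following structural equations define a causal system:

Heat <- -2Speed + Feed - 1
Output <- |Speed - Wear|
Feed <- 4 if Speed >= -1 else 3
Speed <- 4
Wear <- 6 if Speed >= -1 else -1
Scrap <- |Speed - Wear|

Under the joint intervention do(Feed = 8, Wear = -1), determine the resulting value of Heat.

The joint intervention fixes Feed = 8, Wear = -1, removing each variable's own equation.
Heat = -2Speed + Feed - 1  [with Speed=4, Feed=8]  = -1

-1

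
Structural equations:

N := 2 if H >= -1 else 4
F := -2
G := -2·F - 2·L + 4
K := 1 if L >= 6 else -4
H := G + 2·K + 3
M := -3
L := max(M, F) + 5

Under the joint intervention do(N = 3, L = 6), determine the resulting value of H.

1

Setting N = 3, L = 6 by intervention discards those variables' equations.
G = -2·F - 2·L + 4  [with F=-2, L=6]  = -4
K = 1 if L >= 6 else -4  [with L=6]  = 1
H = G + 2·K + 3  [with G=-4, K=1]  = 1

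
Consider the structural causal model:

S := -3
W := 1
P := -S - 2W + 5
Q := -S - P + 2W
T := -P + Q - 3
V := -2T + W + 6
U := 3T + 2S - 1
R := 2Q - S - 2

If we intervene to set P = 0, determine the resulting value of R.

The intervention breaks the incoming arrows to P: P := -S - 2W + 5 no longer applies, and P = 0.
Q = -S - P + 2W  [with S=-3, P=0, W=1]  = 5
R = 2Q - S - 2  [with Q=5, S=-3]  = 11

11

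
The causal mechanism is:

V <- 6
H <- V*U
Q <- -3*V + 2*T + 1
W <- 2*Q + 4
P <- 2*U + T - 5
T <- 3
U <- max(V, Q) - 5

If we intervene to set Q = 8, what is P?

4

The intervention breaks the incoming arrows to Q: Q <- -3*V + 2*T + 1 no longer applies, and Q = 8.
U = max(V, Q) - 5  [with V=6, Q=8]  = 3
P = 2*U + T - 5  [with U=3, T=3]  = 4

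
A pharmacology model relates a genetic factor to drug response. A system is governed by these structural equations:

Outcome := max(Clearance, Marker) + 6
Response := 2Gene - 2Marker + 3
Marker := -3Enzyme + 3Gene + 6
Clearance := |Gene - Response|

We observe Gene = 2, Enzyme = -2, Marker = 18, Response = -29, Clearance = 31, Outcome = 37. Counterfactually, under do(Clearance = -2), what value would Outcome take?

24

The intervention breaks the incoming arrows to Clearance: Clearance := |Gene - Response| no longer applies, and Clearance = -2.
Marker = -3Enzyme + 3Gene + 6  [with Enzyme=-2, Gene=2]  = 18
Outcome = max(Clearance, Marker) + 6  [with Clearance=-2, Marker=18]  = 24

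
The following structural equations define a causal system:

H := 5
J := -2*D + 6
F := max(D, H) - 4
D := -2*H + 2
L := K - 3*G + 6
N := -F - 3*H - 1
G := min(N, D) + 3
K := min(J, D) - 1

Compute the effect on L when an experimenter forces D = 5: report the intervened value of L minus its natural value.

4

do(D=5) replaces the equation D := -2*H + 2 with the constant D = 5.
F = max(D, H) - 4  [with D=5, H=5]  = 1
J = -2*D + 6  [with D=5]  = -4
K = min(J, D) - 1  [with J=-4, D=5]  = -5
N = -F - 3*H - 1  [with F=1, H=5]  = -17
G = min(N, D) + 3  [with N=-17, D=5]  = -14
L = K - 3*G + 6  [with K=-5, G=-14]  = 43
Without intervention: D = -2*H + 2  [with H=5]  = -8; F = max(D, H) - 4  [with D=-8, H=5]  = 1; J = -2*D + 6  [with D=-8]  = 22; K = min(J, D) - 1  [with J=22, D=-8]  = -9; N = -F - 3*H - 1  [with F=1, H=5]  = -17; G = min(N, D) + 3  [with N=-17, D=-8]  = -14; L = K - 3*G + 6  [with K=-9, G=-14]  = 39.
Change = 43 − 39 = 4.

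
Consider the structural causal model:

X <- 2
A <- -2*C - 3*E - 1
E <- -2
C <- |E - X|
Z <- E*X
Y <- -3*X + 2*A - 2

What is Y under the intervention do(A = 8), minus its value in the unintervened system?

22

Intervening sets A = 8 and removes its equation (A <- -2*C - 3*E - 1).
Y = -3*X + 2*A - 2  [with X=2, A=8]  = 8
Without intervention: C = |E - X|  [with E=-2, X=2]  = 4; A = -2*C - 3*E - 1  [with C=4, E=-2]  = -3; Y = -3*X + 2*A - 2  [with X=2, A=-3]  = -14.
Change = 8 − (-14) = 22.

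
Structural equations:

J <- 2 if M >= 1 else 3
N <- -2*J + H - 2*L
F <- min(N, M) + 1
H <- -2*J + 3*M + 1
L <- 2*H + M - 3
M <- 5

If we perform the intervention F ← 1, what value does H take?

do(F=1) replaces the equation F <- min(N, M) + 1 with the constant F = 1.
H is not downstream of the intervention, so its value is determined by the original equations.
J = 2 if M >= 1 else 3  [with M=5]  = 2
H = -2*J + 3*M + 1  [with J=2, M=5]  = 12

12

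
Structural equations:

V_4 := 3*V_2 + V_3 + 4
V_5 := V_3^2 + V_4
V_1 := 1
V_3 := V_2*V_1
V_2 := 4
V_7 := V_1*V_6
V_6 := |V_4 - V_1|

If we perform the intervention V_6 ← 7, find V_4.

20

do(V_6=7) replaces the equation V_6 := |V_4 - V_1| with the constant V_6 = 7.
No directed path runs from V_6 to V_4, so V_4 keeps its natural value.
V_3 = V_2*V_1  [with V_2=4, V_1=1]  = 4
V_4 = 3*V_2 + V_3 + 4  [with V_2=4, V_3=4]  = 20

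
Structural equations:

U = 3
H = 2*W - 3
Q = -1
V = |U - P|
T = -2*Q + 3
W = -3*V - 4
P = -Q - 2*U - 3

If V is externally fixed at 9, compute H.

Under do(V=9), the mechanism V = |U - P| is discarded; V is fixed at 9.
W = -3*V - 4  [with V=9]  = -31
H = 2*W - 3  [with W=-31]  = -65

-65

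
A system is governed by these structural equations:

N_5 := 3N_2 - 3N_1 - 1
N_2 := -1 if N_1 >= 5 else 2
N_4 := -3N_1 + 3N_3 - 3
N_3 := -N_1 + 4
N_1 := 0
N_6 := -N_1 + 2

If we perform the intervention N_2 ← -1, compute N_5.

do(N_2=-1) replaces the equation N_2 := -1 if N_1 >= 5 else 2 with the constant N_2 = -1.
N_5 = 3N_2 - 3N_1 - 1  [with N_2=-1, N_1=0]  = -4

-4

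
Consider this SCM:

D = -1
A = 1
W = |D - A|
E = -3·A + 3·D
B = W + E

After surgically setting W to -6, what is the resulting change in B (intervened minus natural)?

-8

do(W=-6) replaces the equation W = |D - A| with the constant W = -6.
E = -3·A + 3·D  [with A=1, D=-1]  = -6
B = W + E  [with W=-6, E=-6]  = -12
Without intervention: W = |D - A|  [with D=-1, A=1]  = 2; E = -3·A + 3·D  [with A=1, D=-1]  = -6; B = W + E  [with W=2, E=-6]  = -4.
Change = -12 − (-4) = -8.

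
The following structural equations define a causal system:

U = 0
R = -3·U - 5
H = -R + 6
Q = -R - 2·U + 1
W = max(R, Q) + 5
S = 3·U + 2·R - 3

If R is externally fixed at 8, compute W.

do(R=8) replaces the equation R = -3·U - 5 with the constant R = 8.
Q = -R - 2·U + 1  [with R=8, U=0]  = -7
W = max(R, Q) + 5  [with R=8, Q=-7]  = 13

13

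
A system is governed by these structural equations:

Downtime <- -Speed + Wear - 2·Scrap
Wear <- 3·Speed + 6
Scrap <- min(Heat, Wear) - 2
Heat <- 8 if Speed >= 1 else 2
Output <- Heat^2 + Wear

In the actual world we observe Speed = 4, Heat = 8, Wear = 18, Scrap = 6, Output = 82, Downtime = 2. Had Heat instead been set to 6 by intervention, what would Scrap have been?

Under do(Heat=6), the mechanism Heat <- 8 if Speed >= 1 else 2 is discarded; Heat is fixed at 6.
Wear = 3·Speed + 6  [with Speed=4]  = 18
Scrap = min(Heat, Wear) - 2  [with Heat=6, Wear=18]  = 4

4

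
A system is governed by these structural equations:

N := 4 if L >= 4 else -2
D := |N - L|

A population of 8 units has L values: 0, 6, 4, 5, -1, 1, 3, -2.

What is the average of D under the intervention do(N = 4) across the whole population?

2.75

Every unit gets N=4 under the intervention. D values become 4, 2, 0, 1, 5, 3, 1, 6; E[D|do(N=4)] = 2.75.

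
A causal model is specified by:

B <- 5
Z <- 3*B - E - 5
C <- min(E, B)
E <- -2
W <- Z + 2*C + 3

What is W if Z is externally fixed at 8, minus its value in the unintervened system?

do(Z=8) replaces the equation Z <- 3*B - E - 5 with the constant Z = 8.
C = min(E, B)  [with E=-2, B=5]  = -2
W = Z + 2*C + 3  [with Z=8, C=-2]  = 7
Without intervention: Z = 3*B - E - 5  [with B=5, E=-2]  = 12; C = min(E, B)  [with E=-2, B=5]  = -2; W = Z + 2*C + 3  [with Z=12, C=-2]  = 11.
Change = 7 − 11 = -4.

-4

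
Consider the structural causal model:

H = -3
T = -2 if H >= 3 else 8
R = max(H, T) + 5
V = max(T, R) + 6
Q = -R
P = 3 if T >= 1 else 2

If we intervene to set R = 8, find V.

14

The intervention breaks the incoming arrows to R: R = max(H, T) + 5 no longer applies, and R = 8.
T = -2 if H >= 3 else 8  [with H=-3]  = 8
V = max(T, R) + 6  [with T=8, R=8]  = 14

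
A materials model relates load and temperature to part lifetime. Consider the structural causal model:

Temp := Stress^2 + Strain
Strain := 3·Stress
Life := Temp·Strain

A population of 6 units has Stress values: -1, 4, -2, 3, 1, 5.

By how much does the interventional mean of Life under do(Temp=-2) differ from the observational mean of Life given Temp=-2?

do(Temp=-2) breaks Temp's dependence on Stress. With Temp=-2 fixed, Life across the units is 6, -24, 12, -18, -6, -30, mean -10.
Conditioning on Temp=-2 selects the 2 unit(s) with Stress ∈ {-1, -2}. Their Life values: 6, 12. Mean = 9.
Difference = -10 − 9 = -19.

-19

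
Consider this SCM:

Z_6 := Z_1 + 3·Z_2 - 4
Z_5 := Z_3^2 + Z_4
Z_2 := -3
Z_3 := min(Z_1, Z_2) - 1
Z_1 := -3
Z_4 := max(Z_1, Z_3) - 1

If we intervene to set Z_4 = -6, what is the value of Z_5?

Intervening sets Z_4 = -6 and removes its equation (Z_4 := max(Z_1, Z_3) - 1).
Z_3 = min(Z_1, Z_2) - 1  [with Z_1=-3, Z_2=-3]  = -4
Z_5 = Z_3^2 + Z_4  [with Z_3=-4, Z_4=-6]  = 10

10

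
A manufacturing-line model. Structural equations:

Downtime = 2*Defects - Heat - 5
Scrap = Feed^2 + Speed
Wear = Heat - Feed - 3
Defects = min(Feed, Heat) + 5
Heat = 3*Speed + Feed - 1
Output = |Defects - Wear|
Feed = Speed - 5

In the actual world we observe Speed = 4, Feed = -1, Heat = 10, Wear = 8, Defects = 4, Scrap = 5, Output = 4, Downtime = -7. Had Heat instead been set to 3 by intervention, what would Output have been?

3

The intervention breaks the incoming arrows to Heat: Heat = 3*Speed + Feed - 1 no longer applies, and Heat = 3.
Feed = Speed - 5  [with Speed=4]  = -1
Wear = Heat - Feed - 3  [with Heat=3, Feed=-1]  = 1
Defects = min(Feed, Heat) + 5  [with Feed=-1, Heat=3]  = 4
Output = |Defects - Wear|  [with Defects=4, Wear=1]  = 3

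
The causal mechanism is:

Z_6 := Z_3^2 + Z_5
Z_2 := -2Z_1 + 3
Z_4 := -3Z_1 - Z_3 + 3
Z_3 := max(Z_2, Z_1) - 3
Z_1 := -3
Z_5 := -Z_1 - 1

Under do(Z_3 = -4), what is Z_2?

9

Under do(Z_3=-4), the mechanism Z_3 := max(Z_2, Z_1) - 3 is discarded; Z_3 is fixed at -4.
Since Z_2 is not a descendant of the intervened variable, it is unaffected.
Z_2 = -2Z_1 + 3  [with Z_1=-3]  = 9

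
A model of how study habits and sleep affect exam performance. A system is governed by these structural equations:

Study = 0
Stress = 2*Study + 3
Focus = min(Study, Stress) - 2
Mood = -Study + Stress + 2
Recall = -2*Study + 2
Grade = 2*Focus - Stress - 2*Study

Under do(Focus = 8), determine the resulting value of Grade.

The intervention breaks the incoming arrows to Focus: Focus = min(Study, Stress) - 2 no longer applies, and Focus = 8.
Stress = 2*Study + 3  [with Study=0]  = 3
Grade = 2*Focus - Stress - 2*Study  [with Focus=8, Stress=3, Study=0]  = 13

13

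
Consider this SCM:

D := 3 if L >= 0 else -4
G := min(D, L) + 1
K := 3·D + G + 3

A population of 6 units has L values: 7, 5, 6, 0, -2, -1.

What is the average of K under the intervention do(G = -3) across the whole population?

2

The intervention sets G=-3 in all 6 units regardless of L. Recomputing K per unit gives 9, 9, 9, 9, -12, -12; average 2.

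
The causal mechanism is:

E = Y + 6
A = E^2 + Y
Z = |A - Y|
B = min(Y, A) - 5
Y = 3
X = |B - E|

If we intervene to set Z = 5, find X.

11

Under do(Z=5), the mechanism Z = |A - Y| is discarded; Z is fixed at 5.
Since X is not a descendant of the intervened variable, it is unaffected.
E = Y + 6  [with Y=3]  = 9
A = E^2 + Y  [with E=9, Y=3]  = 84
B = min(Y, A) - 5  [with Y=3, A=84]  = -2
X = |B - E|  [with B=-2, E=9]  = 11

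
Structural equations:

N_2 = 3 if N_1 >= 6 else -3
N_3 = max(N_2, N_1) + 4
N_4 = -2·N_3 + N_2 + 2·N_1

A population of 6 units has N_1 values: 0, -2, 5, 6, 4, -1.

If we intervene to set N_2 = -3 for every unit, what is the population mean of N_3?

6

do(N_2=-3) breaks N_2's dependence on N_1. With N_2=-3 fixed, N_3 across the units is 4, 2, 9, 10, 8, 3, mean 6.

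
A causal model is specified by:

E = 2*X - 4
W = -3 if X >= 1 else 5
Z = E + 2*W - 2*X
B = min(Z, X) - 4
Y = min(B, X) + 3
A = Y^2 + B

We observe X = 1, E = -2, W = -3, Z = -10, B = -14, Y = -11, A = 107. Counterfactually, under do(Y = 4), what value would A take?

Intervening sets Y = 4 and removes its equation (Y = min(B, X) + 3).
E = 2*X - 4  [with X=1]  = -2
W = -3 if X >= 1 else 5  [with X=1]  = -3
Z = E + 2*W - 2*X  [with E=-2, W=-3, X=1]  = -10
B = min(Z, X) - 4  [with Z=-10, X=1]  = -14
A = Y^2 + B  [with Y=4, B=-14]  = 2

2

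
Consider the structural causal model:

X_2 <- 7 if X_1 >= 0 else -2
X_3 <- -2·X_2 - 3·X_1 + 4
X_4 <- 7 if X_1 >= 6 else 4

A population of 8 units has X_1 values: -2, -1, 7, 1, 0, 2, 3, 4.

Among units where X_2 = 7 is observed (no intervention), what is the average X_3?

-18.5

E[X_3|X_2=7] averages over only the 6 units with X_2=7 (X_1 = 7, 1, 0, 2, 3, 4): X_3 = -31, -13, -10, -16, -19, -22, mean -18.5.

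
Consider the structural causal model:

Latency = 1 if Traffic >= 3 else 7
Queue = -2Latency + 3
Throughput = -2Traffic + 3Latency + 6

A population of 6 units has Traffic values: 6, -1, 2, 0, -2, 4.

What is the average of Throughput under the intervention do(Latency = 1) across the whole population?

The intervention sets Latency=1 in all 6 units regardless of Traffic. Recomputing Throughput per unit gives -3, 11, 5, 9, 13, 1; average 6.

6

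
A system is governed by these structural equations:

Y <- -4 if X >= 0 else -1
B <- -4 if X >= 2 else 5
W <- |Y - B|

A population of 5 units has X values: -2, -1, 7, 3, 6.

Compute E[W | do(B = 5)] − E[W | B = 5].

The intervention sets B=5 in all 5 units regardless of X. Recomputing W per unit gives 6, 6, 9, 9, 9; average 7.8.
Observing B=5 restricts to units where B's equation naturally yields 5: X ∈ {-2, -1}. In that subpopulation W = 6, 6, mean 6.
Difference = 7.8 − 6 = 1.8.

1.8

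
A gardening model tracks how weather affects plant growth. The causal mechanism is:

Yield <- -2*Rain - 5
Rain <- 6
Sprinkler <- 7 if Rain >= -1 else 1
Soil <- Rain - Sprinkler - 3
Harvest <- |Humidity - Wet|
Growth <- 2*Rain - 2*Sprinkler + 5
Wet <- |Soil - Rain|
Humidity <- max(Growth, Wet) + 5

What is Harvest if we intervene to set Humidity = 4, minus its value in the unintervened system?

Intervening sets Humidity = 4 and removes its equation (Humidity <- max(Growth, Wet) + 5).
Sprinkler = 7 if Rain >= -1 else 1  [with Rain=6]  = 7
Soil = Rain - Sprinkler - 3  [with Rain=6, Sprinkler=7]  = -4
Wet = |Soil - Rain|  [with Soil=-4, Rain=6]  = 10
Harvest = |Humidity - Wet|  [with Humidity=4, Wet=10]  = 6
Without intervention: Sprinkler = 7 if Rain >= -1 else 1  [with Rain=6]  = 7; Soil = Rain - Sprinkler - 3  [with Rain=6, Sprinkler=7]  = -4; Wet = |Soil - Rain|  [with Soil=-4, Rain=6]  = 10; Growth = 2*Rain - 2*Sprinkler + 5  [with Rain=6, Sprinkler=7]  = 3; Humidity = max(Growth, Wet) + 5  [with Growth=3, Wet=10]  = 15; Harvest = |Humidity - Wet|  [with Humidity=15, Wet=10]  = 5.
Change = 6 − 5 = 1.

1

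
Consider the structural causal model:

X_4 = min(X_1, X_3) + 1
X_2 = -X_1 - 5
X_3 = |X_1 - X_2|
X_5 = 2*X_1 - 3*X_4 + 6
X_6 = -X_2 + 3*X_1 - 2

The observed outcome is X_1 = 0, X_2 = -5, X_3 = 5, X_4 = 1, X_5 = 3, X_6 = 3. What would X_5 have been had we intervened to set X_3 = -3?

do(X_3=-3) replaces the equation X_3 = |X_1 - X_2| with the constant X_3 = -3.
X_4 = min(X_1, X_3) + 1  [with X_1=0, X_3=-3]  = -2
X_5 = 2*X_1 - 3*X_4 + 6  [with X_1=0, X_4=-2]  = 12

12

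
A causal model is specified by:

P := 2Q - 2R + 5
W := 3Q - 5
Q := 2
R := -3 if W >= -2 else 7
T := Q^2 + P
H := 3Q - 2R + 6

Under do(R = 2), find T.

9

The intervention breaks the incoming arrows to R: R := -3 if W >= -2 else 7 no longer applies, and R = 2.
P = 2Q - 2R + 5  [with Q=2, R=2]  = 5
T = Q^2 + P  [with Q=2, P=5]  = 9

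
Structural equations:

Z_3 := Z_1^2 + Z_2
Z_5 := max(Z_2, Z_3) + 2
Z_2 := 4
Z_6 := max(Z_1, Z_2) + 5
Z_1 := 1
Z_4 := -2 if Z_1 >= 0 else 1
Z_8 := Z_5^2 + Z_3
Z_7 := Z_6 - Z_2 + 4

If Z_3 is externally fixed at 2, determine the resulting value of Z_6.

The intervention breaks the incoming arrows to Z_3: Z_3 := Z_1^2 + Z_2 no longer applies, and Z_3 = 2.
No directed path runs from Z_3 to Z_6, so Z_6 keeps its natural value.
Z_6 = max(Z_1, Z_2) + 5  [with Z_1=1, Z_2=4]  = 9

9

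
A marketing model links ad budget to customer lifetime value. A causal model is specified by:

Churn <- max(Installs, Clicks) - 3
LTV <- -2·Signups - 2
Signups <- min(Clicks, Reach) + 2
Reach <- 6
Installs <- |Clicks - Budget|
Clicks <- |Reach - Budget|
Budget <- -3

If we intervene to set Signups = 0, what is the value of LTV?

-2

Under do(Signups=0), the mechanism Signups <- min(Clicks, Reach) + 2 is discarded; Signups is fixed at 0.
LTV = -2·Signups - 2  [with Signups=0]  = -2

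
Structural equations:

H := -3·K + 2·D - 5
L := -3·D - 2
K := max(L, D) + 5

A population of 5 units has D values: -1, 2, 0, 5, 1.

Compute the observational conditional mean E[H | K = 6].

-23

Observing K=6 restricts to units where K's equation naturally yields 6: D ∈ {-1, 1}. In that subpopulation H = -25, -21, mean -23.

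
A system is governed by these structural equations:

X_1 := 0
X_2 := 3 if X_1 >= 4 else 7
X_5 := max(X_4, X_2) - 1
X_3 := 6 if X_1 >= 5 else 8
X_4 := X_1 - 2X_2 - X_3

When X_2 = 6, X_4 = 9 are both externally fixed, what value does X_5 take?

8

Setting X_2 = 6, X_4 = 9 by intervention discards those variables' equations.
X_5 = max(X_4, X_2) - 1  [with X_4=9, X_2=6]  = 8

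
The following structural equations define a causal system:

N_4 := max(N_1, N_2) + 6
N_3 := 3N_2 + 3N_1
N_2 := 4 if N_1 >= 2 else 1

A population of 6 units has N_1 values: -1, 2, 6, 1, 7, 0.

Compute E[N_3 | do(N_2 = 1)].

Under do(N_2=1), N_2's equation is replaced by N_2=1 for every unit. Per-unit N_3: 0, 9, 21, 6, 24, 3. Mean = 10.5.

10.5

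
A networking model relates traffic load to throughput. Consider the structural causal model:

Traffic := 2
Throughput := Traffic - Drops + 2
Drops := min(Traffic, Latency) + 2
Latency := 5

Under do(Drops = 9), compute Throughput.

-5

The intervention breaks the incoming arrows to Drops: Drops := min(Traffic, Latency) + 2 no longer applies, and Drops = 9.
Throughput = Traffic - Drops + 2  [with Traffic=2, Drops=9]  = -5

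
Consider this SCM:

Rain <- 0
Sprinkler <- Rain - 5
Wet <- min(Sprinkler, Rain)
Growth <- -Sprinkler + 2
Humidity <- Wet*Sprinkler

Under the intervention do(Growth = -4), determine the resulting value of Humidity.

Intervening sets Growth = -4 and removes its equation (Growth <- -Sprinkler + 2).
No directed path runs from Growth to Humidity, so Humidity keeps its natural value.
Sprinkler = Rain - 5  [with Rain=0]  = -5
Wet = min(Sprinkler, Rain)  [with Sprinkler=-5, Rain=0]  = -5
Humidity = Wet*Sprinkler  [with Wet=-5, Sprinkler=-5]  = 25

25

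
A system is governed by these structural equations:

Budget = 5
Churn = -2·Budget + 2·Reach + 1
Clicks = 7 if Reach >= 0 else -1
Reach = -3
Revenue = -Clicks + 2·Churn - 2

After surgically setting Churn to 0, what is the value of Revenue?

-1

Intervening sets Churn = 0 and removes its equation (Churn = -2·Budget + 2·Reach + 1).
Clicks = 7 if Reach >= 0 else -1  [with Reach=-3]  = -1
Revenue = -Clicks + 2·Churn - 2  [with Clicks=-1, Churn=0]  = -1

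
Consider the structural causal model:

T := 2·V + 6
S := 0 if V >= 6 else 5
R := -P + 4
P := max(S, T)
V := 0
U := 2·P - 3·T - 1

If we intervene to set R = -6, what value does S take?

5

do(R=-6) replaces the equation R := -P + 4 with the constant R = -6.
S is not downstream of the intervention, so its value is determined by the original equations.
S = 0 if V >= 6 else 5  [with V=0]  = 5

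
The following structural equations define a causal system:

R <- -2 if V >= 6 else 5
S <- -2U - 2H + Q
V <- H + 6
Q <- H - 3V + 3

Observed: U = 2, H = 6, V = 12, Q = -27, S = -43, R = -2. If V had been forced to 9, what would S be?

do(V=9) replaces the equation V <- H + 6 with the constant V = 9.
Q = H - 3V + 3  [with H=6, V=9]  = -18
S = -2U - 2H + Q  [with U=2, H=6, Q=-18]  = -34

-34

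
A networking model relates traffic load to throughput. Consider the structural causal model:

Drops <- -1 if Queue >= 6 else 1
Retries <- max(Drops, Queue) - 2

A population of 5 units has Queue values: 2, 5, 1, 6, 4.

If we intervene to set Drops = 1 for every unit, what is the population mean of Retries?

do(Drops=1) breaks Drops's dependence on Queue. With Drops=1 fixed, Retries across the units is 0, 3, -1, 4, 2, mean 1.6.

1.6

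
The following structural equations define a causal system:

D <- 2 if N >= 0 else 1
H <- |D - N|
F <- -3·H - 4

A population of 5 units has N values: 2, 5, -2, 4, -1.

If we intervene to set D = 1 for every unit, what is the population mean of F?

do(D=1) breaks D's dependence on N. With D=1 fixed, F across the units is -7, -16, -13, -13, -10, mean -11.8.

-11.8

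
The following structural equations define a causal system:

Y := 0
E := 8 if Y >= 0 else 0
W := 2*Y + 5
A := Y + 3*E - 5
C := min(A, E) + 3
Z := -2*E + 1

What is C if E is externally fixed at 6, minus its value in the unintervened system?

do(E=6) replaces the equation E := 8 if Y >= 0 else 0 with the constant E = 6.
A = Y + 3*E - 5  [with Y=0, E=6]  = 13
C = min(A, E) + 3  [with A=13, E=6]  = 9
Without intervention: E = 8 if Y >= 0 else 0  [with Y=0]  = 8; A = Y + 3*E - 5  [with Y=0, E=8]  = 19; C = min(A, E) + 3  [with A=19, E=8]  = 11.
Change = 9 − 11 = -2.

-2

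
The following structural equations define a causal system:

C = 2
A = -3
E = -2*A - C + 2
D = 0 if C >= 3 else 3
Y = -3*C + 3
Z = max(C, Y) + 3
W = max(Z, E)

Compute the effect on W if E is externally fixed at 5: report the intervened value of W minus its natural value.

-1

The intervention breaks the incoming arrows to E: E = -2*A - C + 2 no longer applies, and E = 5.
Y = -3*C + 3  [with C=2]  = -3
Z = max(C, Y) + 3  [with C=2, Y=-3]  = 5
W = max(Z, E)  [with Z=5, E=5]  = 5
Without intervention: E = -2*A - C + 2  [with A=-3, C=2]  = 6; Y = -3*C + 3  [with C=2]  = -3; Z = max(C, Y) + 3  [with C=2, Y=-3]  = 5; W = max(Z, E)  [with Z=5, E=6]  = 6.
Change = 5 − 6 = -1.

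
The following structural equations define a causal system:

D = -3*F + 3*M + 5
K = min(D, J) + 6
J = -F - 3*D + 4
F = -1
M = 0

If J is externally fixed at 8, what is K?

14

Intervening sets J = 8 and removes its equation (J = -F - 3*D + 4).
D = -3*F + 3*M + 5  [with F=-1, M=0]  = 8
K = min(D, J) + 6  [with D=8, J=8]  = 14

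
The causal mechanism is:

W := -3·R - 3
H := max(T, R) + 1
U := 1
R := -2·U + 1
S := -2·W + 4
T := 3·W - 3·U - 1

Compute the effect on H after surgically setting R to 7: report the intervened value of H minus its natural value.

Under do(R=7), the mechanism R := -2·U + 1 is discarded; R is fixed at 7.
W = -3·R - 3  [with R=7]  = -24
T = 3·W - 3·U - 1  [with W=-24, U=1]  = -76
H = max(T, R) + 1  [with T=-76, R=7]  = 8
Without intervention: R = -2·U + 1  [with U=1]  = -1; W = -3·R - 3  [with R=-1]  = 0; T = 3·W - 3·U - 1  [with W=0, U=1]  = -4; H = max(T, R) + 1  [with T=-4, R=-1]  = 0.
Change = 8 − 0 = 8.

8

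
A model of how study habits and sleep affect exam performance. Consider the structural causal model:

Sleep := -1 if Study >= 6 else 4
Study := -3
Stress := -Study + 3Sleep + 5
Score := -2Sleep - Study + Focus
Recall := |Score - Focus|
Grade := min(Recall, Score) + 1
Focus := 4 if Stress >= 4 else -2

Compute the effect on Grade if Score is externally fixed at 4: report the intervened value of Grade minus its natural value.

Under do(Score=4), the mechanism Score := -2Sleep - Study + Focus is discarded; Score is fixed at 4.
Sleep = -1 if Study >= 6 else 4  [with Study=-3]  = 4
Stress = -Study + 3Sleep + 5  [with Study=-3, Sleep=4]  = 20
Focus = 4 if Stress >= 4 else -2  [with Stress=20]  = 4
Recall = |Score - Focus|  [with Score=4, Focus=4]  = 0
Grade = min(Recall, Score) + 1  [with Recall=0, Score=4]  = 1
Without intervention: Sleep = -1 if Study >= 6 else 4  [with Study=-3]  = 4; Stress = -Study + 3Sleep + 5  [with Study=-3, Sleep=4]  = 20; Focus = 4 if Stress >= 4 else -2  [with Stress=20]  = 4; Score = -2Sleep - Study + Focus  [with Sleep=4, Study=-3, Focus=4]  = -1; Recall = |Score - Focus|  [with Score=-1, Focus=4]  = 5; Grade = min(Recall, Score) + 1  [with Recall=5, Score=-1]  = 0.
Change = 1 − 0 = 1.

1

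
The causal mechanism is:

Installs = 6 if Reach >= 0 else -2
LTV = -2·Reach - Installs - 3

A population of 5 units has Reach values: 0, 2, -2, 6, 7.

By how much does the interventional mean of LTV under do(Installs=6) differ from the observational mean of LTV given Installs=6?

2.3

Under do(Installs=6), Installs's equation is replaced by Installs=6 for every unit. Per-unit LTV: -9, -13, -5, -21, -23. Mean = -14.2.
Conditioning on Installs=6 selects the 4 unit(s) with Reach ∈ {0, 2, 6, 7}. Their LTV values: -9, -13, -21, -23. Mean = -16.5.
Difference = -14.2 − (-16.5) = 2.3.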